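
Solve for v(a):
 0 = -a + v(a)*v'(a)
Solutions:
 v(a) = -sqrt(C1 + a^2)
 v(a) = sqrt(C1 + a^2)


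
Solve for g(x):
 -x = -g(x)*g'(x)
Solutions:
 g(x) = -sqrt(C1 + x^2)
 g(x) = sqrt(C1 + x^2)


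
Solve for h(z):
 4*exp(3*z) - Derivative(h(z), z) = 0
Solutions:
 h(z) = C1 + 4*exp(3*z)/3


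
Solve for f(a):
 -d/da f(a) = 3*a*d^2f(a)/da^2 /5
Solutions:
 f(a) = C1 + C2/a^(2/3)


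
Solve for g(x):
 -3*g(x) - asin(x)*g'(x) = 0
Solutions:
 g(x) = C1*exp(-3*Integral(1/asin(x), x))


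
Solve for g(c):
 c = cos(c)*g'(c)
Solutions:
 g(c) = C1 + Integral(c/cos(c), c)


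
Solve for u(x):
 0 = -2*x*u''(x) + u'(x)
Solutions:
 u(x) = C1 + C2*x^(3/2)


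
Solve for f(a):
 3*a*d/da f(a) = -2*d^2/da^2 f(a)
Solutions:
 f(a) = C1 + C2*erf(sqrt(3)*a/2)


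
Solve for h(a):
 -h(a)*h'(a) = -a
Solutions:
 h(a) = -sqrt(C1 + a^2)
 h(a) = sqrt(C1 + a^2)


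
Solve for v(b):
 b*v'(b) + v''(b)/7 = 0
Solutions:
 v(b) = C1 + C2*erf(sqrt(14)*b/2)


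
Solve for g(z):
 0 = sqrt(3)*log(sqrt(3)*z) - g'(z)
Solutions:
 g(z) = C1 + sqrt(3)*z*log(z) - sqrt(3)*z + sqrt(3)*z*log(3)/2


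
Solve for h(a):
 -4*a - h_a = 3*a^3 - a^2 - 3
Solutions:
 h(a) = C1 - 3*a^4/4 + a^3/3 - 2*a^2 + 3*a


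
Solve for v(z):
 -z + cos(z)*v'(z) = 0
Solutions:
 v(z) = C1 + Integral(z/cos(z), z)


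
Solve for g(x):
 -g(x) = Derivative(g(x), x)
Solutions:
 g(x) = C1*exp(-x)


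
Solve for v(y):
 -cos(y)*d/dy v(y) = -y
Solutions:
 v(y) = C1 + Integral(y/cos(y), y)


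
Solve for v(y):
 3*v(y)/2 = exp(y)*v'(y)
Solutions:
 v(y) = C1*exp(-3*exp(-y)/2)


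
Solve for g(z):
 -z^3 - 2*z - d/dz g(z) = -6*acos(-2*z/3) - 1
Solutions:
 g(z) = C1 - z^4/4 - z^2 + 6*z*acos(-2*z/3) + z + 3*sqrt(9 - 4*z^2)


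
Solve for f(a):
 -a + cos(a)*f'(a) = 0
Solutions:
 f(a) = C1 + Integral(a/cos(a), a)


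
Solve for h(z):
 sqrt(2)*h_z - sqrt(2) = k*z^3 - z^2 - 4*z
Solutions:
 h(z) = C1 + sqrt(2)*k*z^4/8 - sqrt(2)*z^3/6 - sqrt(2)*z^2 + z


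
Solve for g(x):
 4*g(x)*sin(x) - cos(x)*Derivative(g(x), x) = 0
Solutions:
 g(x) = C1/cos(x)^4


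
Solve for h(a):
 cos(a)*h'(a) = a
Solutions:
 h(a) = C1 + Integral(a/cos(a), a)


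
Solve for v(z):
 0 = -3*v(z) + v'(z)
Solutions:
 v(z) = C1*exp(3*z)


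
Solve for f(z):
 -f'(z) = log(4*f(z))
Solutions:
 Integral(1/(log(_y) + 2*log(2)), (_y, f(z))) = C1 - z


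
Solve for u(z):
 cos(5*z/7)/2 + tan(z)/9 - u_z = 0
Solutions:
 u(z) = C1 - log(cos(z))/9 + 7*sin(5*z/7)/10


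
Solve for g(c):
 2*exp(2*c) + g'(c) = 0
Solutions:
 g(c) = C1 - exp(2*c)


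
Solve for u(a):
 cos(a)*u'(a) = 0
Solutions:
 u(a) = C1


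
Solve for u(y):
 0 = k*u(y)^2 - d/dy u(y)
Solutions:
 u(y) = -1/(C1 + k*y)


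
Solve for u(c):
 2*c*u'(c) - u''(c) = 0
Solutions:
 u(c) = C1 + C2*erfi(c)


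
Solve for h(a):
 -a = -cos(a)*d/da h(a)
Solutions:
 h(a) = C1 + Integral(a/cos(a), a)


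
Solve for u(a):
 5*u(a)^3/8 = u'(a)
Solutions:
 u(a) = -2*sqrt(-1/(C1 + 5*a))
 u(a) = 2*sqrt(-1/(C1 + 5*a))


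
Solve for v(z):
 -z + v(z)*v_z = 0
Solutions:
 v(z) = -sqrt(C1 + z^2)
 v(z) = sqrt(C1 + z^2)


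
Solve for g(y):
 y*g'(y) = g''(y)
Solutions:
 g(y) = C1 + C2*erfi(sqrt(2)*y/2)


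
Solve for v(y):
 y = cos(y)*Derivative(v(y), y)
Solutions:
 v(y) = C1 + Integral(y/cos(y), y)


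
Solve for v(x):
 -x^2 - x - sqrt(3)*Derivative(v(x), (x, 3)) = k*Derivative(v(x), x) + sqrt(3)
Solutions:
 v(x) = C1 + C2*exp(-3^(3/4)*x*sqrt(-k)/3) + C3*exp(3^(3/4)*x*sqrt(-k)/3) - x^3/(3*k) - x^2/(2*k) - sqrt(3)*x/k + 2*sqrt(3)*x/k^2


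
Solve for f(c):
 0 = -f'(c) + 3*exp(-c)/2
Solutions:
 f(c) = C1 - 3*exp(-c)/2


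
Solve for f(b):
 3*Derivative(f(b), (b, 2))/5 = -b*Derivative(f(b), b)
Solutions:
 f(b) = C1 + C2*erf(sqrt(30)*b/6)


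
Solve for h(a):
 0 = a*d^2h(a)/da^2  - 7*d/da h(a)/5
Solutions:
 h(a) = C1 + C2*a^(12/5)


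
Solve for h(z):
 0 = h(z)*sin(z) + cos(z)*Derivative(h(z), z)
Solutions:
 h(z) = C1*cos(z)


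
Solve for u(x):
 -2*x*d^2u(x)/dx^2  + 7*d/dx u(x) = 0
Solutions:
 u(x) = C1 + C2*x^(9/2)


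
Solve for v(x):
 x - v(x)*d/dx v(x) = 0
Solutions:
 v(x) = -sqrt(C1 + x^2)
 v(x) = sqrt(C1 + x^2)


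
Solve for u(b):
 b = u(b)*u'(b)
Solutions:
 u(b) = -sqrt(C1 + b^2)
 u(b) = sqrt(C1 + b^2)


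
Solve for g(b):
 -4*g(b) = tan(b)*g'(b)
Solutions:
 g(b) = C1/sin(b)^4


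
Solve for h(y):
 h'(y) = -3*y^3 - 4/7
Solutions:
 h(y) = C1 - 3*y^4/4 - 4*y/7


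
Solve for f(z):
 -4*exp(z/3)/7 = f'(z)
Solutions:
 f(z) = C1 - 12*exp(z/3)/7


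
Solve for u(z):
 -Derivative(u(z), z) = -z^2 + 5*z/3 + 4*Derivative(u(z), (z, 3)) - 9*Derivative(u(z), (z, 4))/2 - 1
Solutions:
 u(z) = C1 + C2*exp(z*(-(351*sqrt(57) + 2699)^(1/3) - 64/(351*sqrt(57) + 2699)^(1/3) + 16)/54)*sin(sqrt(3)*z*(-(351*sqrt(57) + 2699)^(1/3) + 64/(351*sqrt(57) + 2699)^(1/3))/54) + C3*exp(z*(-(351*sqrt(57) + 2699)^(1/3) - 64/(351*sqrt(57) + 2699)^(1/3) + 16)/54)*cos(sqrt(3)*z*(-(351*sqrt(57) + 2699)^(1/3) + 64/(351*sqrt(57) + 2699)^(1/3))/54) + C4*exp(z*(64/(351*sqrt(57) + 2699)^(1/3) + 8 + (351*sqrt(57) + 2699)^(1/3))/27) + z^3/3 - 5*z^2/6 - 7*z


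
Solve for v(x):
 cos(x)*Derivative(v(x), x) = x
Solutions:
 v(x) = C1 + Integral(x/cos(x), x)


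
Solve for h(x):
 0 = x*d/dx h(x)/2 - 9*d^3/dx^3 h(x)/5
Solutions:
 h(x) = C1 + Integral(C2*airyai(60^(1/3)*x/6) + C3*airybi(60^(1/3)*x/6), x)


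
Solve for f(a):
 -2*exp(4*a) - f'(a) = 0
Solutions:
 f(a) = C1 - exp(4*a)/2


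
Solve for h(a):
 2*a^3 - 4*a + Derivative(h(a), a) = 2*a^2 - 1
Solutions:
 h(a) = C1 - a^4/2 + 2*a^3/3 + 2*a^2 - a


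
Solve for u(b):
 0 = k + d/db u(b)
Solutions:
 u(b) = C1 - b*k


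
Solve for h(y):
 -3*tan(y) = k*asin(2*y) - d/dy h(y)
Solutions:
 h(y) = C1 + k*(y*asin(2*y) + sqrt(1 - 4*y^2)/2) - 3*log(cos(y))


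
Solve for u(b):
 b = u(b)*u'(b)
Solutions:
 u(b) = -sqrt(C1 + b^2)
 u(b) = sqrt(C1 + b^2)


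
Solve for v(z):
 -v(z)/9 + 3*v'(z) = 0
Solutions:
 v(z) = C1*exp(z/27)


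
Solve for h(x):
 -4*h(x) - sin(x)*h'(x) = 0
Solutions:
 h(x) = C1*(cos(x)^2 + 2*cos(x) + 1)/(cos(x)^2 - 2*cos(x) + 1)


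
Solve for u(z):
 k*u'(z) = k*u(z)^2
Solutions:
 u(z) = -1/(C1 + z)


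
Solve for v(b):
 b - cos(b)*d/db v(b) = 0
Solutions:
 v(b) = C1 + Integral(b/cos(b), b)


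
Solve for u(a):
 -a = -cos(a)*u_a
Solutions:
 u(a) = C1 + Integral(a/cos(a), a)


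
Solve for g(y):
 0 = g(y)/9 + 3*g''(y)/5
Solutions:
 g(y) = C1*sin(sqrt(15)*y/9) + C2*cos(sqrt(15)*y/9)


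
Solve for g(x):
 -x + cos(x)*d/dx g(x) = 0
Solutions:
 g(x) = C1 + Integral(x/cos(x), x)


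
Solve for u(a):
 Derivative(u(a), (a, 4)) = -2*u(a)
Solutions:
 u(a) = (C1*sin(2^(3/4)*a/2) + C2*cos(2^(3/4)*a/2))*exp(-2^(3/4)*a/2) + (C3*sin(2^(3/4)*a/2) + C4*cos(2^(3/4)*a/2))*exp(2^(3/4)*a/2)


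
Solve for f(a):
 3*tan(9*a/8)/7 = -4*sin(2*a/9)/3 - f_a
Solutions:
 f(a) = C1 + 8*log(cos(9*a/8))/21 + 6*cos(2*a/9)


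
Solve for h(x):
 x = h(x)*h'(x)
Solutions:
 h(x) = -sqrt(C1 + x^2)
 h(x) = sqrt(C1 + x^2)


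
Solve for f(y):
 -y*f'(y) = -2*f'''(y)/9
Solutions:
 f(y) = C1 + Integral(C2*airyai(6^(2/3)*y/2) + C3*airybi(6^(2/3)*y/2), y)


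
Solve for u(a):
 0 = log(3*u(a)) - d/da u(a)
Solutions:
 -Integral(1/(log(_y) + log(3)), (_y, u(a))) = C1 - a


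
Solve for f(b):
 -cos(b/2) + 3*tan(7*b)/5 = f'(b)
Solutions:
 f(b) = C1 - 3*log(cos(7*b))/35 - 2*sin(b/2)


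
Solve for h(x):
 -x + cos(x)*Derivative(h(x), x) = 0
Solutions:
 h(x) = C1 + Integral(x/cos(x), x)


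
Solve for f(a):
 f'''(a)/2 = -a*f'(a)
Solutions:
 f(a) = C1 + Integral(C2*airyai(-2^(1/3)*a) + C3*airybi(-2^(1/3)*a), a)


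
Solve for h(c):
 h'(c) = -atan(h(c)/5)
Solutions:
 Integral(1/atan(_y/5), (_y, h(c))) = C1 - c


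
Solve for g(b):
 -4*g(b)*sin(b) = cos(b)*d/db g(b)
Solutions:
 g(b) = C1*cos(b)^4


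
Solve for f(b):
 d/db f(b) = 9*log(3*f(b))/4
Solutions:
 -4*Integral(1/(log(_y) + log(3)), (_y, f(b)))/9 = C1 - b


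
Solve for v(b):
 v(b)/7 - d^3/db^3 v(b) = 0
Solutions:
 v(b) = C3*exp(7^(2/3)*b/7) + (C1*sin(sqrt(3)*7^(2/3)*b/14) + C2*cos(sqrt(3)*7^(2/3)*b/14))*exp(-7^(2/3)*b/14)


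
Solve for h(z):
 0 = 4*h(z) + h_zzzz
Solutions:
 h(z) = (C1*sin(z) + C2*cos(z))*exp(-z) + (C3*sin(z) + C4*cos(z))*exp(z)


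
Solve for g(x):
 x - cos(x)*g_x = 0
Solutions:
 g(x) = C1 + Integral(x/cos(x), x)


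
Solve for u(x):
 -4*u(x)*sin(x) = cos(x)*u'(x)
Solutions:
 u(x) = C1*cos(x)^4


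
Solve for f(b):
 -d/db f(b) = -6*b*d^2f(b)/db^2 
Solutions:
 f(b) = C1 + C2*b^(7/6)


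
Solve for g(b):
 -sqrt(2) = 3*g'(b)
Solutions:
 g(b) = C1 - sqrt(2)*b/3


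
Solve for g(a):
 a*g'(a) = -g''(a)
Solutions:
 g(a) = C1 + C2*erf(sqrt(2)*a/2)


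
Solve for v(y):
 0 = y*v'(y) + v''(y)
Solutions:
 v(y) = C1 + C2*erf(sqrt(2)*y/2)


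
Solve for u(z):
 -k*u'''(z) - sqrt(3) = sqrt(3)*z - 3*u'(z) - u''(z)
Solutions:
 u(z) = C1 + C2*exp(z*(1 - sqrt(12*k + 1))/(2*k)) + C3*exp(z*(sqrt(12*k + 1) + 1)/(2*k)) + sqrt(3)*z^2/6 + 2*sqrt(3)*z/9


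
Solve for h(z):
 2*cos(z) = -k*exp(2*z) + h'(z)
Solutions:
 h(z) = C1 + k*exp(2*z)/2 + 2*sin(z)


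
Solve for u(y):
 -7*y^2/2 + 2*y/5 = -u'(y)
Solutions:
 u(y) = C1 + 7*y^3/6 - y^2/5


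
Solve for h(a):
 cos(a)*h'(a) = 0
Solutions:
 h(a) = C1


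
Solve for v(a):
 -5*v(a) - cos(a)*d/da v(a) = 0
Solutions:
 v(a) = C1*sqrt(sin(a) - 1)*(sin(a)^2 - 2*sin(a) + 1)/(sqrt(sin(a) + 1)*(sin(a)^2 + 2*sin(a) + 1))


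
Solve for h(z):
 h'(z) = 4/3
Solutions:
 h(z) = C1 + 4*z/3


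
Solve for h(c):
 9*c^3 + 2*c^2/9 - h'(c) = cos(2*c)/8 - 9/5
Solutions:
 h(c) = C1 + 9*c^4/4 + 2*c^3/27 + 9*c/5 - sin(c)*cos(c)/8


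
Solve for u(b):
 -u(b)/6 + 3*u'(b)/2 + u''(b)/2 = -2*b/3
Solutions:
 u(b) = C1*exp(b*(-9 + sqrt(93))/6) + C2*exp(-b*(9 + sqrt(93))/6) + 4*b + 36


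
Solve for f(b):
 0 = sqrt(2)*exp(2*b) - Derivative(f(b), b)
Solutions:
 f(b) = C1 + sqrt(2)*exp(2*b)/2


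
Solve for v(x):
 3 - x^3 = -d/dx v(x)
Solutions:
 v(x) = C1 + x^4/4 - 3*x


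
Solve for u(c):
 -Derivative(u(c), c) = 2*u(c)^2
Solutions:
 u(c) = 1/(C1 + 2*c)


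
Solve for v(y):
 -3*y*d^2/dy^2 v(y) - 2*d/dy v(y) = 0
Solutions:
 v(y) = C1 + C2*y^(1/3)


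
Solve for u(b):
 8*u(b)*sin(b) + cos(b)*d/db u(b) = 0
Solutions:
 u(b) = C1*cos(b)^8


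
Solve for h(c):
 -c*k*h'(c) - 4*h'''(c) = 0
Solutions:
 h(c) = C1 + Integral(C2*airyai(2^(1/3)*c*(-k)^(1/3)/2) + C3*airybi(2^(1/3)*c*(-k)^(1/3)/2), c)


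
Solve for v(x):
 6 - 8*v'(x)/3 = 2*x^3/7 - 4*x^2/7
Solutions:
 v(x) = C1 - 3*x^4/112 + x^3/14 + 9*x/4


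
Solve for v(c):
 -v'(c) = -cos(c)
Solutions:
 v(c) = C1 + sin(c)


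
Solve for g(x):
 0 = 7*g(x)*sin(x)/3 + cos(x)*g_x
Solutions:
 g(x) = C1*cos(x)^(7/3)


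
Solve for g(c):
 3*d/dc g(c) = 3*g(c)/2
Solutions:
 g(c) = C1*exp(c/2)


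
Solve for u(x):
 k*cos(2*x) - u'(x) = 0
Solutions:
 u(x) = C1 + k*sin(2*x)/2


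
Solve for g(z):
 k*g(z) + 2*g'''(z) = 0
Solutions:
 g(z) = C1*exp(2^(2/3)*z*(-k)^(1/3)/2) + C2*exp(2^(2/3)*z*(-k)^(1/3)*(-1 + sqrt(3)*I)/4) + C3*exp(-2^(2/3)*z*(-k)^(1/3)*(1 + sqrt(3)*I)/4)


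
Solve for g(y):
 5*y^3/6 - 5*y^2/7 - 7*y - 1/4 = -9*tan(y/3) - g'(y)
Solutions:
 g(y) = C1 - 5*y^4/24 + 5*y^3/21 + 7*y^2/2 + y/4 + 27*log(cos(y/3))


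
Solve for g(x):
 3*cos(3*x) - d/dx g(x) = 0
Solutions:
 g(x) = C1 + sin(3*x)


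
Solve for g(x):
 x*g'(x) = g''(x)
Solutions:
 g(x) = C1 + C2*erfi(sqrt(2)*x/2)


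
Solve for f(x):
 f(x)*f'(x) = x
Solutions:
 f(x) = -sqrt(C1 + x^2)
 f(x) = sqrt(C1 + x^2)


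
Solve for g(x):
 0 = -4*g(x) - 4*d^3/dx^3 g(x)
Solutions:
 g(x) = C3*exp(-x) + (C1*sin(sqrt(3)*x/2) + C2*cos(sqrt(3)*x/2))*exp(x/2)


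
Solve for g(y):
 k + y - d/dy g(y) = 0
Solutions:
 g(y) = C1 + k*y + y^2/2


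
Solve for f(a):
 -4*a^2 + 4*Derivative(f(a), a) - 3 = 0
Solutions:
 f(a) = C1 + a^3/3 + 3*a/4


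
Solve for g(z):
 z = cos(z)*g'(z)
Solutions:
 g(z) = C1 + Integral(z/cos(z), z)


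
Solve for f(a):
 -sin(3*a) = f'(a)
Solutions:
 f(a) = C1 + cos(3*a)/3


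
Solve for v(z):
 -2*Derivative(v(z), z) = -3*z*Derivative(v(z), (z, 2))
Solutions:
 v(z) = C1 + C2*z^(5/3)


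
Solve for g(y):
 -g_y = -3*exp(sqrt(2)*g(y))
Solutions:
 g(y) = sqrt(2)*(2*log(-1/(C1 + 3*y)) - log(2))/4


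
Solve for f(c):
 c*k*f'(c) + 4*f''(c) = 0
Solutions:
 f(c) = Piecewise((-sqrt(2)*sqrt(pi)*C1*erf(sqrt(2)*c*sqrt(k)/4)/sqrt(k) - C2, (k > 0) | (k < 0)), (-C1*c - C2, True))


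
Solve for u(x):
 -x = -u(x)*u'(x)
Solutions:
 u(x) = -sqrt(C1 + x^2)
 u(x) = sqrt(C1 + x^2)


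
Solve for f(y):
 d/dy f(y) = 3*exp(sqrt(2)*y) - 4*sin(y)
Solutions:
 f(y) = C1 + 3*sqrt(2)*exp(sqrt(2)*y)/2 + 4*cos(y)


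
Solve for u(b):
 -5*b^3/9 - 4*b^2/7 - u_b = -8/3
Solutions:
 u(b) = C1 - 5*b^4/36 - 4*b^3/21 + 8*b/3


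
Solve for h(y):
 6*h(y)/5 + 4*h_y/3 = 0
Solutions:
 h(y) = C1*exp(-9*y/10)


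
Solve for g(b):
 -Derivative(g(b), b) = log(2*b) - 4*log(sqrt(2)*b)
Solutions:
 g(b) = C1 + 3*b*log(b) - 3*b + b*log(2)


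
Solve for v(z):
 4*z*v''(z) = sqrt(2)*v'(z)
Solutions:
 v(z) = C1 + C2*z^(sqrt(2)/4 + 1)


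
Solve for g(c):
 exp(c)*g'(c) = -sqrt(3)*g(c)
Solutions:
 g(c) = C1*exp(sqrt(3)*exp(-c))


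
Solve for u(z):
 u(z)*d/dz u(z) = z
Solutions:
 u(z) = -sqrt(C1 + z^2)
 u(z) = sqrt(C1 + z^2)


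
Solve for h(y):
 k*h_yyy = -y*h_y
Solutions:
 h(y) = C1 + Integral(C2*airyai(y*(-1/k)^(1/3)) + C3*airybi(y*(-1/k)^(1/3)), y)


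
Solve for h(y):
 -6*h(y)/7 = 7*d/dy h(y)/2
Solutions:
 h(y) = C1*exp(-12*y/49)


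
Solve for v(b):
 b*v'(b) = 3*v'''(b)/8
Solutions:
 v(b) = C1 + Integral(C2*airyai(2*3^(2/3)*b/3) + C3*airybi(2*3^(2/3)*b/3), b)


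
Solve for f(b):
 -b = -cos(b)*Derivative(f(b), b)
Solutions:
 f(b) = C1 + Integral(b/cos(b), b)


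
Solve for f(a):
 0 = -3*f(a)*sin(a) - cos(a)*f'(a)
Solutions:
 f(a) = C1*cos(a)^3


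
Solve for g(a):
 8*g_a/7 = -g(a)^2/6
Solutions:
 g(a) = 48/(C1 + 7*a)


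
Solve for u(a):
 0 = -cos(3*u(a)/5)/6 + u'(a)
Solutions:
 -a/6 - 5*log(sin(3*u(a)/5) - 1)/6 + 5*log(sin(3*u(a)/5) + 1)/6 = C1


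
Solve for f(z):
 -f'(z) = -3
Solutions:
 f(z) = C1 + 3*z


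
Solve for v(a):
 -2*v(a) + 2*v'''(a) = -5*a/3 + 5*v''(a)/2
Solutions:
 v(a) = C1*exp(a*(-(24*sqrt(1671) + 989)^(1/3) - 25/(24*sqrt(1671) + 989)^(1/3) + 10)/24)*sin(sqrt(3)*a*(-(24*sqrt(1671) + 989)^(1/3) + 25/(24*sqrt(1671) + 989)^(1/3))/24) + C2*exp(a*(-(24*sqrt(1671) + 989)^(1/3) - 25/(24*sqrt(1671) + 989)^(1/3) + 10)/24)*cos(sqrt(3)*a*(-(24*sqrt(1671) + 989)^(1/3) + 25/(24*sqrt(1671) + 989)^(1/3))/24) + C3*exp(a*(25/(24*sqrt(1671) + 989)^(1/3) + 5 + (24*sqrt(1671) + 989)^(1/3))/12) + 5*a/6


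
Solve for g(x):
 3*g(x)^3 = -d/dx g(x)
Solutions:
 g(x) = -sqrt(2)*sqrt(-1/(C1 - 3*x))/2
 g(x) = sqrt(2)*sqrt(-1/(C1 - 3*x))/2


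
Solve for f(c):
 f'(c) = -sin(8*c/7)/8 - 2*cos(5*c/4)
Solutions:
 f(c) = C1 - 8*sin(5*c/4)/5 + 7*cos(8*c/7)/64


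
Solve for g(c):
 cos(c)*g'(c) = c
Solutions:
 g(c) = C1 + Integral(c/cos(c), c)


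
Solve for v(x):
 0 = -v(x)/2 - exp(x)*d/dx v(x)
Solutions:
 v(x) = C1*exp(exp(-x)/2)


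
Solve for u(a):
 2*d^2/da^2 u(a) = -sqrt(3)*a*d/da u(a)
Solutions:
 u(a) = C1 + C2*erf(3^(1/4)*a/2)


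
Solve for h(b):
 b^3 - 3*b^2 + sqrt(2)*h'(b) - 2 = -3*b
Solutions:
 h(b) = C1 - sqrt(2)*b^4/8 + sqrt(2)*b^3/2 - 3*sqrt(2)*b^2/4 + sqrt(2)*b


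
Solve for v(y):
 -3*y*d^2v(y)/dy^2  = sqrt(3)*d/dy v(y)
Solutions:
 v(y) = C1 + C2*y^(1 - sqrt(3)/3)


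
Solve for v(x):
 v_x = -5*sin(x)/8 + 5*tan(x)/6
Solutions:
 v(x) = C1 - 5*log(cos(x))/6 + 5*cos(x)/8


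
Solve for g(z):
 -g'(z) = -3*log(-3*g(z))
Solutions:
 -Integral(1/(log(-_y) + log(3)), (_y, g(z)))/3 = C1 - z


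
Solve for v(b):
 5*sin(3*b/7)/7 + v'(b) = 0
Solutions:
 v(b) = C1 + 5*cos(3*b/7)/3


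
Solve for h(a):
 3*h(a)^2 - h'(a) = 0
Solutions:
 h(a) = -1/(C1 + 3*a)


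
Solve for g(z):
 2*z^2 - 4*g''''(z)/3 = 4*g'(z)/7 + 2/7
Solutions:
 g(z) = C1 + C4*exp(-3^(1/3)*7^(2/3)*z/7) + 7*z^3/6 - z/2 + (C2*sin(3^(5/6)*7^(2/3)*z/14) + C3*cos(3^(5/6)*7^(2/3)*z/14))*exp(3^(1/3)*7^(2/3)*z/14)


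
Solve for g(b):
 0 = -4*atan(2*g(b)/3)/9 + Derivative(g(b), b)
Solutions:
 Integral(1/atan(2*_y/3), (_y, g(b))) = C1 + 4*b/9


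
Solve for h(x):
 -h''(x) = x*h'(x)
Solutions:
 h(x) = C1 + C2*erf(sqrt(2)*x/2)


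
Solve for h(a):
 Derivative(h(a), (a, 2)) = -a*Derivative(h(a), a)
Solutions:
 h(a) = C1 + C2*erf(sqrt(2)*a/2)


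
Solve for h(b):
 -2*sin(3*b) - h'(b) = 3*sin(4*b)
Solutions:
 h(b) = C1 + 2*cos(3*b)/3 + 3*cos(4*b)/4


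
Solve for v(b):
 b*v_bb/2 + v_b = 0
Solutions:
 v(b) = C1 + C2/b


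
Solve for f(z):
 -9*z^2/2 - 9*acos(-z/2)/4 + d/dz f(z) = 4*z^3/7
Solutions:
 f(z) = C1 + z^4/7 + 3*z^3/2 + 9*z*acos(-z/2)/4 + 9*sqrt(4 - z^2)/4


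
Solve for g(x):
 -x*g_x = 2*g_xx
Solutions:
 g(x) = C1 + C2*erf(x/2)


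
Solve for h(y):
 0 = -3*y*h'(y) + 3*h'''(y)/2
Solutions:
 h(y) = C1 + Integral(C2*airyai(2^(1/3)*y) + C3*airybi(2^(1/3)*y), y)


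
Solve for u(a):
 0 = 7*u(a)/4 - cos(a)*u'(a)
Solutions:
 u(a) = C1*(sin(a) + 1)^(7/8)/(sin(a) - 1)^(7/8)


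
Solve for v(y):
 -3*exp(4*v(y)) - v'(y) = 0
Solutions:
 v(y) = log(-I*(1/(C1 + 12*y))^(1/4))
 v(y) = log(I*(1/(C1 + 12*y))^(1/4))
 v(y) = log(-(1/(C1 + 12*y))^(1/4))
 v(y) = log(1/(C1 + 12*y))/4


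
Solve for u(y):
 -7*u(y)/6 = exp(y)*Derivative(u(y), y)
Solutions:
 u(y) = C1*exp(7*exp(-y)/6)


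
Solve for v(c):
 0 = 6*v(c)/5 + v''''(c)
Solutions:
 v(c) = (C1*sin(10^(3/4)*3^(1/4)*c/10) + C2*cos(10^(3/4)*3^(1/4)*c/10))*exp(-10^(3/4)*3^(1/4)*c/10) + (C3*sin(10^(3/4)*3^(1/4)*c/10) + C4*cos(10^(3/4)*3^(1/4)*c/10))*exp(10^(3/4)*3^(1/4)*c/10)


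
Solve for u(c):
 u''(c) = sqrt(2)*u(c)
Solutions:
 u(c) = C1*exp(-2^(1/4)*c) + C2*exp(2^(1/4)*c)


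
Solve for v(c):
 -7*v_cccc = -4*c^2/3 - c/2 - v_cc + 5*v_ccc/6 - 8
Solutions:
 v(c) = C1 + C2*c + C3*exp(c*(-5 + sqrt(1033))/84) + C4*exp(-c*(5 + sqrt(1033))/84) - c^4/9 - 49*c^3/108 - 3125*c^2/216


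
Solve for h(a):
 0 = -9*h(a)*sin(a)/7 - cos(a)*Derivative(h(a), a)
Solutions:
 h(a) = C1*cos(a)^(9/7)


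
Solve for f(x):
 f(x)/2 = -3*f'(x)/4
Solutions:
 f(x) = C1*exp(-2*x/3)


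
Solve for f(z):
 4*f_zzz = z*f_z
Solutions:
 f(z) = C1 + Integral(C2*airyai(2^(1/3)*z/2) + C3*airybi(2^(1/3)*z/2), z)


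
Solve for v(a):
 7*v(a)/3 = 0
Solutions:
 v(a) = 0


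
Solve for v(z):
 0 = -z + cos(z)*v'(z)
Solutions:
 v(z) = C1 + Integral(z/cos(z), z)


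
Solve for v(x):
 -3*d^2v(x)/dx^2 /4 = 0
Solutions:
 v(x) = C1 + C2*x


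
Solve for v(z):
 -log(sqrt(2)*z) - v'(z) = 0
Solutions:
 v(z) = C1 - z*log(z) - z*log(2)/2 + z


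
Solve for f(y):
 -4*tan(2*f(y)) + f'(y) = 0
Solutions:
 f(y) = -asin(C1*exp(8*y))/2 + pi/2
 f(y) = asin(C1*exp(8*y))/2


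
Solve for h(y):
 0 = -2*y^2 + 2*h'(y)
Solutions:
 h(y) = C1 + y^3/3


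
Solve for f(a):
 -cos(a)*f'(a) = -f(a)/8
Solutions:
 f(a) = C1*(sin(a) + 1)^(1/16)/(sin(a) - 1)^(1/16)


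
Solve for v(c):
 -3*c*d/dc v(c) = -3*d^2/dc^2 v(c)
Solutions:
 v(c) = C1 + C2*erfi(sqrt(2)*c/2)


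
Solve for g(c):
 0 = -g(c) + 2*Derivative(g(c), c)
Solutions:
 g(c) = C1*exp(c/2)


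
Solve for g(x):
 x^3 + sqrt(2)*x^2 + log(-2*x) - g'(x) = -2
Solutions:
 g(x) = C1 + x^4/4 + sqrt(2)*x^3/3 + x*log(-x) + x*(log(2) + 1)


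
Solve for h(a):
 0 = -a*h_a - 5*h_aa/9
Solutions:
 h(a) = C1 + C2*erf(3*sqrt(10)*a/10)


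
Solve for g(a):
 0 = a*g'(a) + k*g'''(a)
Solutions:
 g(a) = C1 + Integral(C2*airyai(a*(-1/k)^(1/3)) + C3*airybi(a*(-1/k)^(1/3)), a)


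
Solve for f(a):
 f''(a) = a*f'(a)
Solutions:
 f(a) = C1 + C2*erfi(sqrt(2)*a/2)


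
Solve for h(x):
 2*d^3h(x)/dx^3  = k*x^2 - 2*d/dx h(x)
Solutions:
 h(x) = C1 + C2*sin(x) + C3*cos(x) + k*x^3/6 - k*x


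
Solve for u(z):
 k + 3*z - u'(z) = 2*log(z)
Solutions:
 u(z) = C1 + k*z + 3*z^2/2 - 2*z*log(z) + 2*z


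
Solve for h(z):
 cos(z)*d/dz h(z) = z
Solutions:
 h(z) = C1 + Integral(z/cos(z), z)


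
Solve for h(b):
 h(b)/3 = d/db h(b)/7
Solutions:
 h(b) = C1*exp(7*b/3)


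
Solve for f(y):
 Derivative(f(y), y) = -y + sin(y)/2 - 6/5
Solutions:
 f(y) = C1 - y^2/2 - 6*y/5 - cos(y)/2


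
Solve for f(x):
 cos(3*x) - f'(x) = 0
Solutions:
 f(x) = C1 + sin(3*x)/3


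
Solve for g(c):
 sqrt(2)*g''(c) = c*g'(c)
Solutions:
 g(c) = C1 + C2*erfi(2^(1/4)*c/2)


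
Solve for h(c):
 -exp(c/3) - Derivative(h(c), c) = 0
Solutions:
 h(c) = C1 - 3*exp(c/3)


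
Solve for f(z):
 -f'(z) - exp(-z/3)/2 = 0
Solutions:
 f(z) = C1 + 3*exp(-z/3)/2


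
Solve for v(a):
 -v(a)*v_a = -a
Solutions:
 v(a) = -sqrt(C1 + a^2)
 v(a) = sqrt(C1 + a^2)


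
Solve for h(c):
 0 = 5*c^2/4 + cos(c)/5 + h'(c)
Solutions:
 h(c) = C1 - 5*c^3/12 - sin(c)/5


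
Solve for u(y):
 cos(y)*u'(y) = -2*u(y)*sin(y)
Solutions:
 u(y) = C1*cos(y)^2


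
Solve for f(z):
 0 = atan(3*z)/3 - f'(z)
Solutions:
 f(z) = C1 + z*atan(3*z)/3 - log(9*z^2 + 1)/18


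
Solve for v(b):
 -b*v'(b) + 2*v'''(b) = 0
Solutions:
 v(b) = C1 + Integral(C2*airyai(2^(2/3)*b/2) + C3*airybi(2^(2/3)*b/2), b)


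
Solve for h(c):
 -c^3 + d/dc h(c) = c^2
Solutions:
 h(c) = C1 + c^4/4 + c^3/3


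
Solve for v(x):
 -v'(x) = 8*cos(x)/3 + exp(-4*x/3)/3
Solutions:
 v(x) = C1 - 8*sin(x)/3 + exp(-4*x/3)/4


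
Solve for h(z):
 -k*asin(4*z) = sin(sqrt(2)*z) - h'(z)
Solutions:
 h(z) = C1 + k*(z*asin(4*z) + sqrt(1 - 16*z^2)/4) - sqrt(2)*cos(sqrt(2)*z)/2


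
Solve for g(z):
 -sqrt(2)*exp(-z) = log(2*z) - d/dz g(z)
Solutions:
 g(z) = C1 + z*log(z) + z*(-1 + log(2)) - sqrt(2)*exp(-z)


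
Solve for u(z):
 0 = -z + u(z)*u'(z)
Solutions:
 u(z) = -sqrt(C1 + z^2)
 u(z) = sqrt(C1 + z^2)


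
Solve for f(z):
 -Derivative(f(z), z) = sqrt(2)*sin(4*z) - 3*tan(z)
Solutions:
 f(z) = C1 - 3*log(cos(z)) + sqrt(2)*cos(4*z)/4


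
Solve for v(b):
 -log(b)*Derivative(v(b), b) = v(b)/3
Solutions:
 v(b) = C1*exp(-li(b)/3)


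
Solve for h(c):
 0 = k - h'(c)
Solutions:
 h(c) = C1 + c*k


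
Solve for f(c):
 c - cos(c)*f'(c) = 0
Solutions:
 f(c) = C1 + Integral(c/cos(c), c)


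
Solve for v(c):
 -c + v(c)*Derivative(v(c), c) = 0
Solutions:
 v(c) = -sqrt(C1 + c^2)
 v(c) = sqrt(C1 + c^2)


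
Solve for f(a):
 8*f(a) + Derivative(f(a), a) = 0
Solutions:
 f(a) = C1*exp(-8*a)


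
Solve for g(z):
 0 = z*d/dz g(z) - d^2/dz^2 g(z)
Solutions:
 g(z) = C1 + C2*erfi(sqrt(2)*z/2)


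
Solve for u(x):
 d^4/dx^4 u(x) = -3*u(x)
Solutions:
 u(x) = (C1*sin(sqrt(2)*3^(1/4)*x/2) + C2*cos(sqrt(2)*3^(1/4)*x/2))*exp(-sqrt(2)*3^(1/4)*x/2) + (C3*sin(sqrt(2)*3^(1/4)*x/2) + C4*cos(sqrt(2)*3^(1/4)*x/2))*exp(sqrt(2)*3^(1/4)*x/2)


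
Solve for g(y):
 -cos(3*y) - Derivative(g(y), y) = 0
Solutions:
 g(y) = C1 - sin(3*y)/3


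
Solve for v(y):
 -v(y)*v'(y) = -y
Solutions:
 v(y) = -sqrt(C1 + y^2)
 v(y) = sqrt(C1 + y^2)


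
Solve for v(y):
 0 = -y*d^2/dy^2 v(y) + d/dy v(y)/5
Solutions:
 v(y) = C1 + C2*y^(6/5)


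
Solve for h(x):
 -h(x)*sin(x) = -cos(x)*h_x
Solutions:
 h(x) = C1/cos(x)


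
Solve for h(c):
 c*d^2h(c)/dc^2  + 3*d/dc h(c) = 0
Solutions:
 h(c) = C1 + C2/c^2


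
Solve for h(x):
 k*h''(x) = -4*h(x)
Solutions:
 h(x) = C1*exp(-2*x*sqrt(-1/k)) + C2*exp(2*x*sqrt(-1/k))


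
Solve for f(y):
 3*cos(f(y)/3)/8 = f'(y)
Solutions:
 -3*y/8 - 3*log(sin(f(y)/3) - 1)/2 + 3*log(sin(f(y)/3) + 1)/2 = C1


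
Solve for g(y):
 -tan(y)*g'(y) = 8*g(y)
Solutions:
 g(y) = C1/sin(y)^8


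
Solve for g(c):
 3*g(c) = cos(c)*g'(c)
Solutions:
 g(c) = C1*(sin(c) + 1)^(3/2)/(sin(c) - 1)^(3/2)


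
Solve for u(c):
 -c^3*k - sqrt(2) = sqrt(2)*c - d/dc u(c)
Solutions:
 u(c) = C1 + c^4*k/4 + sqrt(2)*c^2/2 + sqrt(2)*c


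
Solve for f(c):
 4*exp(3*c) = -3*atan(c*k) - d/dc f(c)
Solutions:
 f(c) = C1 - 3*Piecewise((c*atan(c*k) - log(c^2*k^2 + 1)/(2*k), Ne(k, 0)), (0, True)) - 4*exp(3*c)/3


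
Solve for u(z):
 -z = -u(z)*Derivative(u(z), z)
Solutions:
 u(z) = -sqrt(C1 + z^2)
 u(z) = sqrt(C1 + z^2)


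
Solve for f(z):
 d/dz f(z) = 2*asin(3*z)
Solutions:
 f(z) = C1 + 2*z*asin(3*z) + 2*sqrt(1 - 9*z^2)/3


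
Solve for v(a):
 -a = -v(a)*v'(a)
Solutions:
 v(a) = -sqrt(C1 + a^2)
 v(a) = sqrt(C1 + a^2)


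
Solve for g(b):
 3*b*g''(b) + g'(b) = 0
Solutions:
 g(b) = C1 + C2*b^(2/3)


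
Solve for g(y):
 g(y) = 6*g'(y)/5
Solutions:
 g(y) = C1*exp(5*y/6)


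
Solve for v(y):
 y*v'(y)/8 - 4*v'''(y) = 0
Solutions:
 v(y) = C1 + Integral(C2*airyai(2^(1/3)*y/4) + C3*airybi(2^(1/3)*y/4), y)


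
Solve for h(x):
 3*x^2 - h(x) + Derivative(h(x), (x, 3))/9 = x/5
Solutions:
 h(x) = C3*exp(3^(2/3)*x) + 3*x^2 - x/5 + (C1*sin(3*3^(1/6)*x/2) + C2*cos(3*3^(1/6)*x/2))*exp(-3^(2/3)*x/2)


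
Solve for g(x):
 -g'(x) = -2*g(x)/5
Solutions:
 g(x) = C1*exp(2*x/5)


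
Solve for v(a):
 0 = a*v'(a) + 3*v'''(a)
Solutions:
 v(a) = C1 + Integral(C2*airyai(-3^(2/3)*a/3) + C3*airybi(-3^(2/3)*a/3), a)


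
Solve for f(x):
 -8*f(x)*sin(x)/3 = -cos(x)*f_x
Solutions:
 f(x) = C1/cos(x)^(8/3)


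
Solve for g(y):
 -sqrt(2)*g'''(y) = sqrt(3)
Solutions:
 g(y) = C1 + C2*y + C3*y^2 - sqrt(6)*y^3/12


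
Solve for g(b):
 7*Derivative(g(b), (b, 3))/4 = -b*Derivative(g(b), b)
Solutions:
 g(b) = C1 + Integral(C2*airyai(-14^(2/3)*b/7) + C3*airybi(-14^(2/3)*b/7), b)


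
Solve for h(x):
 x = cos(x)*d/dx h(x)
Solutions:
 h(x) = C1 + Integral(x/cos(x), x)


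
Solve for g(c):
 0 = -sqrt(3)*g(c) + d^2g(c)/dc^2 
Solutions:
 g(c) = C1*exp(-3^(1/4)*c) + C2*exp(3^(1/4)*c)


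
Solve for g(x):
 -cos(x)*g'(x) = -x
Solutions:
 g(x) = C1 + Integral(x/cos(x), x)


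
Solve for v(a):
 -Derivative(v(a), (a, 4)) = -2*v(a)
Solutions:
 v(a) = C1*exp(-2^(1/4)*a) + C2*exp(2^(1/4)*a) + C3*sin(2^(1/4)*a) + C4*cos(2^(1/4)*a)


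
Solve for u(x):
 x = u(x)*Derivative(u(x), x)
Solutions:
 u(x) = -sqrt(C1 + x^2)
 u(x) = sqrt(C1 + x^2)


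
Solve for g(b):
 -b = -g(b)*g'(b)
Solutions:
 g(b) = -sqrt(C1 + b^2)
 g(b) = sqrt(C1 + b^2)


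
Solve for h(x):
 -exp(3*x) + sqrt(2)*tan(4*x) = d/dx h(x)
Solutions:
 h(x) = C1 - exp(3*x)/3 - sqrt(2)*log(cos(4*x))/4


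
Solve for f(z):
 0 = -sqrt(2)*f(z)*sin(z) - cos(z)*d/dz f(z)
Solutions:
 f(z) = C1*cos(z)^(sqrt(2))


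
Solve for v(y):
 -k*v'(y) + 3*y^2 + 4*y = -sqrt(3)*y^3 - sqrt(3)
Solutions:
 v(y) = C1 + sqrt(3)*y^4/(4*k) + y^3/k + 2*y^2/k + sqrt(3)*y/k


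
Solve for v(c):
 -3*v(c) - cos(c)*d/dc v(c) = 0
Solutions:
 v(c) = C1*(sin(c) - 1)^(3/2)/(sin(c) + 1)^(3/2)


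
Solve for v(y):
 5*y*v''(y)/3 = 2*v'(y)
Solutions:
 v(y) = C1 + C2*y^(11/5)


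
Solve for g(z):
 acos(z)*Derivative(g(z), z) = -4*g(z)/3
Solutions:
 g(z) = C1*exp(-4*Integral(1/acos(z), z)/3)


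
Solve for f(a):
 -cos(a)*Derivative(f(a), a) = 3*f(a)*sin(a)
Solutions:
 f(a) = C1*cos(a)^3


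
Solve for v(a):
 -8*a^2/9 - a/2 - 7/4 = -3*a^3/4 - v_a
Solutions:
 v(a) = C1 - 3*a^4/16 + 8*a^3/27 + a^2/4 + 7*a/4


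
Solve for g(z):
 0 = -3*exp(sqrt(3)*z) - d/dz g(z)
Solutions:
 g(z) = C1 - sqrt(3)*exp(sqrt(3)*z)


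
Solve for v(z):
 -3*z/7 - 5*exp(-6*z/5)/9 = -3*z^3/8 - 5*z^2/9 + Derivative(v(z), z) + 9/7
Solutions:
 v(z) = C1 + 3*z^4/32 + 5*z^3/27 - 3*z^2/14 - 9*z/7 + 25*exp(-6*z/5)/54


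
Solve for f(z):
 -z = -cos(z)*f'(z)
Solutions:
 f(z) = C1 + Integral(z/cos(z), z)


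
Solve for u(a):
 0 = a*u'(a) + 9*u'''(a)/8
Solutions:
 u(a) = C1 + Integral(C2*airyai(-2*3^(1/3)*a/3) + C3*airybi(-2*3^(1/3)*a/3), a)


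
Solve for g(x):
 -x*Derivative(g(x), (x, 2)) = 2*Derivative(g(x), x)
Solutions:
 g(x) = C1 + C2/x


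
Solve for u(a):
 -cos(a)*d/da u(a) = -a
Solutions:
 u(a) = C1 + Integral(a/cos(a), a)


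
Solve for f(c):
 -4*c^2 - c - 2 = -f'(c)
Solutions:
 f(c) = C1 + 4*c^3/3 + c^2/2 + 2*c


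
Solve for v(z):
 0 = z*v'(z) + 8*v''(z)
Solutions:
 v(z) = C1 + C2*erf(z/4)


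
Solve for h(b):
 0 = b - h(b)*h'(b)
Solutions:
 h(b) = -sqrt(C1 + b^2)
 h(b) = sqrt(C1 + b^2)


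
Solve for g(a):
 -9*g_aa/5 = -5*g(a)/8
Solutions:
 g(a) = C1*exp(-5*sqrt(2)*a/12) + C2*exp(5*sqrt(2)*a/12)


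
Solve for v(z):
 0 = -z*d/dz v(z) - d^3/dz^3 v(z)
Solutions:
 v(z) = C1 + Integral(C2*airyai(-z) + C3*airybi(-z), z)


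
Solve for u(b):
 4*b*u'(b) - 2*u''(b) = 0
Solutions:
 u(b) = C1 + C2*erfi(b)


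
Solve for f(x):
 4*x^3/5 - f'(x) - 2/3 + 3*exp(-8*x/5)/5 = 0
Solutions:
 f(x) = C1 + x^4/5 - 2*x/3 - 3*exp(-8*x/5)/8


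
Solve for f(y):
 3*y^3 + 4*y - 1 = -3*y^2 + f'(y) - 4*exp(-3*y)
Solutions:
 f(y) = C1 + 3*y^4/4 + y^3 + 2*y^2 - y - 4*exp(-3*y)/3


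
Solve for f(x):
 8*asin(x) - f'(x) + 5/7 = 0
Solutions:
 f(x) = C1 + 8*x*asin(x) + 5*x/7 + 8*sqrt(1 - x^2)


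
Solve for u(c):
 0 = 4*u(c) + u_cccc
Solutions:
 u(c) = (C1*sin(c) + C2*cos(c))*exp(-c) + (C3*sin(c) + C4*cos(c))*exp(c)


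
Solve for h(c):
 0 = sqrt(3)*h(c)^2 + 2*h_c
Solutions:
 h(c) = 2/(C1 + sqrt(3)*c)


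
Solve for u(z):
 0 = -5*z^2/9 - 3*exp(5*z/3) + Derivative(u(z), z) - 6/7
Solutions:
 u(z) = C1 + 5*z^3/27 + 6*z/7 + 9*exp(5*z/3)/5


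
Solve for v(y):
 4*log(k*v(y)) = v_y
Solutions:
 li(k*v(y))/k = C1 + 4*y


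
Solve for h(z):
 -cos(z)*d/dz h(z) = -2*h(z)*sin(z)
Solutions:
 h(z) = C1/cos(z)^2


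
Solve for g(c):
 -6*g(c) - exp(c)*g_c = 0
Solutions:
 g(c) = C1*exp(6*exp(-c))


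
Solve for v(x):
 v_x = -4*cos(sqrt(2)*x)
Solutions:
 v(x) = C1 - 2*sqrt(2)*sin(sqrt(2)*x)


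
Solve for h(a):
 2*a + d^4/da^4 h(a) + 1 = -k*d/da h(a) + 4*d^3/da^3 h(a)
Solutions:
 h(a) = C1 + C2*exp(a*(-(27*k/2 + sqrt((27*k - 128)^2 - 16384)/2 - 64)^(1/3) + 4 - 16/(27*k/2 + sqrt((27*k - 128)^2 - 16384)/2 - 64)^(1/3))/3) + C3*exp(a*((27*k/2 + sqrt((27*k - 128)^2 - 16384)/2 - 64)^(1/3) - sqrt(3)*I*(27*k/2 + sqrt((27*k - 128)^2 - 16384)/2 - 64)^(1/3) + 8 - 64/((-1 + sqrt(3)*I)*(27*k/2 + sqrt((27*k - 128)^2 - 16384)/2 - 64)^(1/3)))/6) + C4*exp(a*((27*k/2 + sqrt((27*k - 128)^2 - 16384)/2 - 64)^(1/3) + sqrt(3)*I*(27*k/2 + sqrt((27*k - 128)^2 - 16384)/2 - 64)^(1/3) + 8 + 64/((1 + sqrt(3)*I)*(27*k/2 + sqrt((27*k - 128)^2 - 16384)/2 - 64)^(1/3)))/6) - a^2/k - a/k


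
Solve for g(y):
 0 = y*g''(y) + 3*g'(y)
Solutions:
 g(y) = C1 + C2/y^2


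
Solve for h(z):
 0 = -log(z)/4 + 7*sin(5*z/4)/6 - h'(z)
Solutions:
 h(z) = C1 - z*log(z)/4 + z/4 - 14*cos(5*z/4)/15


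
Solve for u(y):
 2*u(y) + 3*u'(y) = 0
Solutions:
 u(y) = C1*exp(-2*y/3)


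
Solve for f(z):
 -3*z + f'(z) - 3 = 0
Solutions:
 f(z) = C1 + 3*z^2/2 + 3*z


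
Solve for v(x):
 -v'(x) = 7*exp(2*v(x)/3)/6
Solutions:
 v(x) = 3*log(-sqrt(-1/(C1 - 7*x))) + 3*log(3)
 v(x) = 3*log(-1/(C1 - 7*x))/2 + 3*log(3)


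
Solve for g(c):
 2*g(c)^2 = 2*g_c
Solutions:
 g(c) = -1/(C1 + c)


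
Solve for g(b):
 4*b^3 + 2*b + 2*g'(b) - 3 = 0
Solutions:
 g(b) = C1 - b^4/2 - b^2/2 + 3*b/2


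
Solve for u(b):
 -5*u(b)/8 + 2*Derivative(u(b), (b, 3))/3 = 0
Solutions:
 u(b) = C3*exp(15^(1/3)*2^(2/3)*b/4) + (C1*sin(2^(2/3)*3^(5/6)*5^(1/3)*b/8) + C2*cos(2^(2/3)*3^(5/6)*5^(1/3)*b/8))*exp(-15^(1/3)*2^(2/3)*b/8)


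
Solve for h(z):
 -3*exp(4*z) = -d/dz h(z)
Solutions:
 h(z) = C1 + 3*exp(4*z)/4


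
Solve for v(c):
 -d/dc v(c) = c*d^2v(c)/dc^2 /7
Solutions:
 v(c) = C1 + C2/c^6


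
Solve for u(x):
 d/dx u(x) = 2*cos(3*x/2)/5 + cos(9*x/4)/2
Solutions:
 u(x) = C1 + 4*sin(3*x/2)/15 + 2*sin(9*x/4)/9


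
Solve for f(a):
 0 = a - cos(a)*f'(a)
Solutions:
 f(a) = C1 + Integral(a/cos(a), a)


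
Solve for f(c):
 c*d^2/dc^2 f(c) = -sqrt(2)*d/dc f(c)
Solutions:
 f(c) = C1 + C2*c^(1 - sqrt(2))


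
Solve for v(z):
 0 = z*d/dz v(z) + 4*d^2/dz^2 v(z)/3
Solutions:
 v(z) = C1 + C2*erf(sqrt(6)*z/4)


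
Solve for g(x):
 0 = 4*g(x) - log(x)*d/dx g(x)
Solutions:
 g(x) = C1*exp(4*li(x))


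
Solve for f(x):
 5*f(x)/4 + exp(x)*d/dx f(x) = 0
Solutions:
 f(x) = C1*exp(5*exp(-x)/4)


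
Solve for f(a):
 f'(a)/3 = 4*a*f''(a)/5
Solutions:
 f(a) = C1 + C2*a^(17/12)


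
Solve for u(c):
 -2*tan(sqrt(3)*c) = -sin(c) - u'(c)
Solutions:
 u(c) = C1 - 2*sqrt(3)*log(cos(sqrt(3)*c))/3 + cos(c)


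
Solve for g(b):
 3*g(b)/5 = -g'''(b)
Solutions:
 g(b) = C3*exp(-3^(1/3)*5^(2/3)*b/5) + (C1*sin(3^(5/6)*5^(2/3)*b/10) + C2*cos(3^(5/6)*5^(2/3)*b/10))*exp(3^(1/3)*5^(2/3)*b/10)


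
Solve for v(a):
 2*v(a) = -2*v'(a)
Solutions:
 v(a) = C1*exp(-a)


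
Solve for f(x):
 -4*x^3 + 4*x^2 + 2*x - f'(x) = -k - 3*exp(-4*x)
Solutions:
 f(x) = C1 + k*x - x^4 + 4*x^3/3 + x^2 - 3*exp(-4*x)/4


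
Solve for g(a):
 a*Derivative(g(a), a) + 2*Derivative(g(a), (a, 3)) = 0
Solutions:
 g(a) = C1 + Integral(C2*airyai(-2^(2/3)*a/2) + C3*airybi(-2^(2/3)*a/2), a)


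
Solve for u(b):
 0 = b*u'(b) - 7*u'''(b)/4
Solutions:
 u(b) = C1 + Integral(C2*airyai(14^(2/3)*b/7) + C3*airybi(14^(2/3)*b/7), b)


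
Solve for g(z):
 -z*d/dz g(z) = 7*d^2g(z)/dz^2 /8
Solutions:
 g(z) = C1 + C2*erf(2*sqrt(7)*z/7)


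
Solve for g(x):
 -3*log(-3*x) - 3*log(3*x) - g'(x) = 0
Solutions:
 g(x) = C1 - 6*x*log(x) + 3*x*(-2*log(3) + 2 - I*pi)


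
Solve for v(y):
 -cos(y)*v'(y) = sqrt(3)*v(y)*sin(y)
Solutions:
 v(y) = C1*cos(y)^(sqrt(3))


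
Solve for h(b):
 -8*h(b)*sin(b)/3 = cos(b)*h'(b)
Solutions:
 h(b) = C1*cos(b)^(8/3)


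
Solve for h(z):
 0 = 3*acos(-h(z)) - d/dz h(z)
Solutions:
 Integral(1/acos(-_y), (_y, h(z))) = C1 + 3*z


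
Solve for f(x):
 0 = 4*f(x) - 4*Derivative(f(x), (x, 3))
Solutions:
 f(x) = C3*exp(x) + (C1*sin(sqrt(3)*x/2) + C2*cos(sqrt(3)*x/2))*exp(-x/2)


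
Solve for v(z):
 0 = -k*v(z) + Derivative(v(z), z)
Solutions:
 v(z) = C1*exp(k*z)


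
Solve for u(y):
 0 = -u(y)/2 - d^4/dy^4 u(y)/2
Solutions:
 u(y) = (C1*sin(sqrt(2)*y/2) + C2*cos(sqrt(2)*y/2))*exp(-sqrt(2)*y/2) + (C3*sin(sqrt(2)*y/2) + C4*cos(sqrt(2)*y/2))*exp(sqrt(2)*y/2)


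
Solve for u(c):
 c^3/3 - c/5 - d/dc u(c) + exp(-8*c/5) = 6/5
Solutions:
 u(c) = C1 + c^4/12 - c^2/10 - 6*c/5 - 5*exp(-8*c/5)/8


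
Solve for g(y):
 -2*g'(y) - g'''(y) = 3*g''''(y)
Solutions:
 g(y) = C1 + C4*exp(-y) + (C2*sin(sqrt(5)*y/3) + C3*cos(sqrt(5)*y/3))*exp(y/3)


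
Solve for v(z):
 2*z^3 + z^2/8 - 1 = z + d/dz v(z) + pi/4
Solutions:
 v(z) = C1 + z^4/2 + z^3/24 - z^2/2 - z - pi*z/4


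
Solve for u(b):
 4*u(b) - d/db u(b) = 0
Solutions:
 u(b) = C1*exp(4*b)


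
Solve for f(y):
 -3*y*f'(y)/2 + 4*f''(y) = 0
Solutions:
 f(y) = C1 + C2*erfi(sqrt(3)*y/4)


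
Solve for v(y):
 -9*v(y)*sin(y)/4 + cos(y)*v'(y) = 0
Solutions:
 v(y) = C1/cos(y)^(9/4)


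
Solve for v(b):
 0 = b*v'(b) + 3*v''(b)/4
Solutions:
 v(b) = C1 + C2*erf(sqrt(6)*b/3)


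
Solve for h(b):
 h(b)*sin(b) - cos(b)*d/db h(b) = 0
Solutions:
 h(b) = C1/cos(b)


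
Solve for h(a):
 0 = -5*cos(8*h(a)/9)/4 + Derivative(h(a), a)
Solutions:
 -5*a/4 - 9*log(sin(8*h(a)/9) - 1)/16 + 9*log(sin(8*h(a)/9) + 1)/16 = C1


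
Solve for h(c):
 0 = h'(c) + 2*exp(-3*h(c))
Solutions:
 h(c) = log(C1 - 6*c)/3
 h(c) = log((-3^(1/3) - 3^(5/6)*I)*(C1 - 2*c)^(1/3)/2)
 h(c) = log((-3^(1/3) + 3^(5/6)*I)*(C1 - 2*c)^(1/3)/2)


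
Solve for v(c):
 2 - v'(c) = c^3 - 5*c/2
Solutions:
 v(c) = C1 - c^4/4 + 5*c^2/4 + 2*c


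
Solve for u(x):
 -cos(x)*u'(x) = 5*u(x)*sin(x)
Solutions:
 u(x) = C1*cos(x)^5


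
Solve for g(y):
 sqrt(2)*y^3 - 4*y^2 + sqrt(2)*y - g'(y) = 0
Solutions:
 g(y) = C1 + sqrt(2)*y^4/4 - 4*y^3/3 + sqrt(2)*y^2/2


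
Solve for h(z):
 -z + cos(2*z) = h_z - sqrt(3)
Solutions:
 h(z) = C1 - z^2/2 + sqrt(3)*z + sin(2*z)/2


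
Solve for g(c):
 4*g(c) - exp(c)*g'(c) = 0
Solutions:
 g(c) = C1*exp(-4*exp(-c))


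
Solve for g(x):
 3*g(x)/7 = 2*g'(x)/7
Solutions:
 g(x) = C1*exp(3*x/2)


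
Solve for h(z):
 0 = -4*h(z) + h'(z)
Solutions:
 h(z) = C1*exp(4*z)


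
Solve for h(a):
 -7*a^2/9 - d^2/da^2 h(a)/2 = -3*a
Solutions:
 h(a) = C1 + C2*a - 7*a^4/54 + a^3


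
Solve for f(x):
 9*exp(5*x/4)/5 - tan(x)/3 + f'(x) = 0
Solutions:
 f(x) = C1 - 36*exp(5*x/4)/25 - log(cos(x))/3


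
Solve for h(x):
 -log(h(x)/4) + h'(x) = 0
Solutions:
 Integral(1/(-log(_y) + 2*log(2)), (_y, h(x))) = C1 - x


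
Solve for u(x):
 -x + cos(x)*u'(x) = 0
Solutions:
 u(x) = C1 + Integral(x/cos(x), x)


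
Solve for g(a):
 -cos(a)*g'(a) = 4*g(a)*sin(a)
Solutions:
 g(a) = C1*cos(a)^4


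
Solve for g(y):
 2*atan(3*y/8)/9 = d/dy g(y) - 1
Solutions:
 g(y) = C1 + 2*y*atan(3*y/8)/9 + y - 8*log(9*y^2 + 64)/27


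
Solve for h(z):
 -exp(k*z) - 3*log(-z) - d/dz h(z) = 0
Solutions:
 h(z) = C1 - 3*z*log(-z) + 3*z + Piecewise((-exp(k*z)/k, Ne(k, 0)), (-z, True))


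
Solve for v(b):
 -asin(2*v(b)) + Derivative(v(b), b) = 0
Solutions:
 Integral(1/asin(2*_y), (_y, v(b))) = C1 + b


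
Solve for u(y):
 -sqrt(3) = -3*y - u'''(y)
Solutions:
 u(y) = C1 + C2*y + C3*y^2 - y^4/8 + sqrt(3)*y^3/6


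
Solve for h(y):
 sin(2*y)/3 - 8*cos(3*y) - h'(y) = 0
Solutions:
 h(y) = C1 - 8*sin(3*y)/3 - cos(2*y)/6


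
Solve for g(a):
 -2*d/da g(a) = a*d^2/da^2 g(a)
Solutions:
 g(a) = C1 + C2/a


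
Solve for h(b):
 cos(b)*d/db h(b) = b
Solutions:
 h(b) = C1 + Integral(b/cos(b), b)


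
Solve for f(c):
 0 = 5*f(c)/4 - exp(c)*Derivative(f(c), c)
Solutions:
 f(c) = C1*exp(-5*exp(-c)/4)


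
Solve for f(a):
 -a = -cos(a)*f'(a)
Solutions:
 f(a) = C1 + Integral(a/cos(a), a)


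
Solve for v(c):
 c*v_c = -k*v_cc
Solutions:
 v(c) = C1 + C2*sqrt(k)*erf(sqrt(2)*c*sqrt(1/k)/2)


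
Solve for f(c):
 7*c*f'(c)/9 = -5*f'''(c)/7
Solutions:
 f(c) = C1 + Integral(C2*airyai(-7^(2/3)*75^(1/3)*c/15) + C3*airybi(-7^(2/3)*75^(1/3)*c/15), c)


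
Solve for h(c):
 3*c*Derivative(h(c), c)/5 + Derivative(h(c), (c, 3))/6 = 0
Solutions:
 h(c) = C1 + Integral(C2*airyai(-18^(1/3)*5^(2/3)*c/5) + C3*airybi(-18^(1/3)*5^(2/3)*c/5), c)


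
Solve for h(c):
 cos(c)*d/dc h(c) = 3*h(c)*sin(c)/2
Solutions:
 h(c) = C1/cos(c)^(3/2)


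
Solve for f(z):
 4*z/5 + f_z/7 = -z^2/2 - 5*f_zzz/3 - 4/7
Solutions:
 f(z) = C1 + C2*sin(sqrt(105)*z/35) + C3*cos(sqrt(105)*z/35) - 7*z^3/6 - 14*z^2/5 + 233*z/3


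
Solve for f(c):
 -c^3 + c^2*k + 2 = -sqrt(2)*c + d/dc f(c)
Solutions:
 f(c) = C1 - c^4/4 + c^3*k/3 + sqrt(2)*c^2/2 + 2*c


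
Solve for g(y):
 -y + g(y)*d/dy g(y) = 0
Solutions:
 g(y) = -sqrt(C1 + y^2)
 g(y) = sqrt(C1 + y^2)


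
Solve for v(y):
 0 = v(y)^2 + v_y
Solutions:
 v(y) = 1/(C1 + y)


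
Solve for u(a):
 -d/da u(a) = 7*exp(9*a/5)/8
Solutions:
 u(a) = C1 - 35*exp(9*a/5)/72


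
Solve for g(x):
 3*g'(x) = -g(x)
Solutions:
 g(x) = C1*exp(-x/3)
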